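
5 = 5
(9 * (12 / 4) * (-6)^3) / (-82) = 71.12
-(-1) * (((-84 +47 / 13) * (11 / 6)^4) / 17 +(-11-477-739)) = -366732277 / 286416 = -1280.42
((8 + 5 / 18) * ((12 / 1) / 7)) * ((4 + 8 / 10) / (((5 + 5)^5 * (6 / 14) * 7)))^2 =149 / 41015625000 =0.00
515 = 515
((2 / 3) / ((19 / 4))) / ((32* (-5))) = -1 / 1140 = -0.00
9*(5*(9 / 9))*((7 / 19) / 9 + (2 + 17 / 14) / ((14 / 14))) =38965 / 266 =146.48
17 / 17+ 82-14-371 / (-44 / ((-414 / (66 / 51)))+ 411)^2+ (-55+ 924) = 1963426371561431 / 2093209984849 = 938.00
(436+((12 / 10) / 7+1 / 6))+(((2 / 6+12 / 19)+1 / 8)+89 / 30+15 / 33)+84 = 92142529 / 175560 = 524.85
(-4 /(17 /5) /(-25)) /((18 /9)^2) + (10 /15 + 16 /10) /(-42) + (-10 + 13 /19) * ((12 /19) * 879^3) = -7724682050296366 /1933155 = -3995893785.18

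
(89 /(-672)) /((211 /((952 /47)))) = -1513 /119004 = -0.01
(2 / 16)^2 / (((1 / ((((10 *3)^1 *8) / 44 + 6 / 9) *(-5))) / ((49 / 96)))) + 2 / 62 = -665719 / 3142656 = -0.21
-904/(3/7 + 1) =-632.80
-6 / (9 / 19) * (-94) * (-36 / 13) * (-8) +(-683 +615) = 342028 / 13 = 26309.85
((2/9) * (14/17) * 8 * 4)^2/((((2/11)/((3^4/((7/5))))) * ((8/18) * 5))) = 1419264/289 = 4910.95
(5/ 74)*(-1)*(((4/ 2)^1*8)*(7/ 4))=-1.89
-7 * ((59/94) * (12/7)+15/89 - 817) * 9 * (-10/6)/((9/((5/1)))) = -47585.74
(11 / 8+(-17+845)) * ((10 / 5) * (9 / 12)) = 19905 / 16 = 1244.06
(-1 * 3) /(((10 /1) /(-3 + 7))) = -6 /5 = -1.20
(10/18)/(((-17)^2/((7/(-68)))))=-35/176868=-0.00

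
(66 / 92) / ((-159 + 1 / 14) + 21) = -231 / 44413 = -0.01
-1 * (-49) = 49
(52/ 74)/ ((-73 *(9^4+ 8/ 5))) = -130/ 88627913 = -0.00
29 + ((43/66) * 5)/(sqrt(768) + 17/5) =43000 * sqrt(3)/624063 + 36177379/1248126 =29.10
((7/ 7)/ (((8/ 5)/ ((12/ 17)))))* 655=9825/ 34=288.97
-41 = -41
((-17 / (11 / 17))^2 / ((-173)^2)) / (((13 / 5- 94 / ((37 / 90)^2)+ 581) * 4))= 571701245 / 2719562273912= 0.00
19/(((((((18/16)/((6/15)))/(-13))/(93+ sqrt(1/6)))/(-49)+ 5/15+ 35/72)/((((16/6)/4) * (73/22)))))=8587804680 * sqrt(6)/1612741158469859+ 82714664866255968/1612741158469859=51.29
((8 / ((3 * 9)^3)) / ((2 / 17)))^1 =68 / 19683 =0.00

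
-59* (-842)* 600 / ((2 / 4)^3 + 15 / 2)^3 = 67235.06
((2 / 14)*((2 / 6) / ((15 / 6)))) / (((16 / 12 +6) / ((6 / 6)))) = 1 / 385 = 0.00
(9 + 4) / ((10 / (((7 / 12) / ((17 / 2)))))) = 91 / 1020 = 0.09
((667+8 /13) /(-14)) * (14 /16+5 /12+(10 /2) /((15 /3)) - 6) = 257477 /1456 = 176.84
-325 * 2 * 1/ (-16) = 325/ 8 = 40.62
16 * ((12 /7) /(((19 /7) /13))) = 2496 /19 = 131.37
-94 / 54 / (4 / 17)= -799 / 108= -7.40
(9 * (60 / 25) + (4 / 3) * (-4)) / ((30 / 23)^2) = 32269 / 3375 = 9.56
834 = 834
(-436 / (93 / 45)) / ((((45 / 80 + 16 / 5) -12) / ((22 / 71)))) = 11510400 / 1450459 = 7.94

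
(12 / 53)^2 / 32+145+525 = 3764069 / 5618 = 670.00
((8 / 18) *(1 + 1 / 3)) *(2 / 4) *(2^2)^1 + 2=86 / 27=3.19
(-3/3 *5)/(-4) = 5/4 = 1.25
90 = 90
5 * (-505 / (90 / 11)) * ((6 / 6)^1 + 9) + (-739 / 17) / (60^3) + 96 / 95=-3085.10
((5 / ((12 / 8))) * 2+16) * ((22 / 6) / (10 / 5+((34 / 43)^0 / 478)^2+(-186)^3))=-170906032 / 13232350632015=-0.00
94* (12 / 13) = 1128 / 13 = 86.77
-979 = -979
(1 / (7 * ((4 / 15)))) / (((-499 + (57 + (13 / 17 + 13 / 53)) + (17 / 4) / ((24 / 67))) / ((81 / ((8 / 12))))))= -39409740 / 259823431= -0.15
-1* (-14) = 14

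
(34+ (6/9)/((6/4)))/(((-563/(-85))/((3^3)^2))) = 2134350/563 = 3791.03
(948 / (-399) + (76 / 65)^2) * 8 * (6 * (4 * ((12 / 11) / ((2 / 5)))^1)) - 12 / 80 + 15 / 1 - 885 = -6915077877 / 4944940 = -1398.41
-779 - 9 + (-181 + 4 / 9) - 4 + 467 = -4550 / 9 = -505.56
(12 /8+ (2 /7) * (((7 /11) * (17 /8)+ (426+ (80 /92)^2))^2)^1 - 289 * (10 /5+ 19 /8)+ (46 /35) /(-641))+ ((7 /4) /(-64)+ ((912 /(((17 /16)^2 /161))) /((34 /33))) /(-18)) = 42124558386456329350187 /955453416478964480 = 44088.55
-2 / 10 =-1 / 5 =-0.20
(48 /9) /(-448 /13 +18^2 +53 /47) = 9776 /532791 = 0.02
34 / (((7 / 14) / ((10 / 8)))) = 85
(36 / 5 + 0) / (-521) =-36 / 2605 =-0.01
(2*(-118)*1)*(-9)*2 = 4248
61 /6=10.17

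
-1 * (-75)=75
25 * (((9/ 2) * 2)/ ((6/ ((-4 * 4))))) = -600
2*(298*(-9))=-5364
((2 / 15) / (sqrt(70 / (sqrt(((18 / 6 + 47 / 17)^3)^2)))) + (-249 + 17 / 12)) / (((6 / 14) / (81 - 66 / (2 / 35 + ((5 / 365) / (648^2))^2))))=4663781583433036417521 / 7516847348416652 - 307674584433818625996 * sqrt(595) / 13577305523077577675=619891.07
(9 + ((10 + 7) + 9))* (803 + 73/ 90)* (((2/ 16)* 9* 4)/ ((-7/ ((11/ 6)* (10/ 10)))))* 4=-795773/ 6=-132628.83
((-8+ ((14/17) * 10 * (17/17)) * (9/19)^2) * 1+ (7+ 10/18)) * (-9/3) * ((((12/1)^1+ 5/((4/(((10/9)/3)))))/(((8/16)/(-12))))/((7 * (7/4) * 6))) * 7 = 417324608/3479679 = 119.93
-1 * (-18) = 18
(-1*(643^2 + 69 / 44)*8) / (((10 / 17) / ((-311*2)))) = 38472071510 / 11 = 3497461046.36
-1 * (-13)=13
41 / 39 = 1.05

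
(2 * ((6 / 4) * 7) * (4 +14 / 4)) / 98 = 45 / 28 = 1.61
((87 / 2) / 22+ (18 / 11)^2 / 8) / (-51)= -373 / 8228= -0.05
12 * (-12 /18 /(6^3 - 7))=-8 /209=-0.04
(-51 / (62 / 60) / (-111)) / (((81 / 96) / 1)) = 5440 / 10323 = 0.53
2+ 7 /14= 5 /2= 2.50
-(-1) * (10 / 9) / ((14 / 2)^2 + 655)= 5 / 3168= 0.00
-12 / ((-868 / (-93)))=-9 / 7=-1.29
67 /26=2.58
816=816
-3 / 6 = -1 / 2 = -0.50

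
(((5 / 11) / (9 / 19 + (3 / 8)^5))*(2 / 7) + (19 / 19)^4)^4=735964567737209821505799647281 / 282955673932809345091804393521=2.60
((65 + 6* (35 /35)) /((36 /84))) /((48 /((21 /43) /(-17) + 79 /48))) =28200277 /5052672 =5.58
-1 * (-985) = 985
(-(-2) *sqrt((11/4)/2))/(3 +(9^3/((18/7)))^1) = sqrt(22)/573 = 0.01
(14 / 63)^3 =8 / 729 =0.01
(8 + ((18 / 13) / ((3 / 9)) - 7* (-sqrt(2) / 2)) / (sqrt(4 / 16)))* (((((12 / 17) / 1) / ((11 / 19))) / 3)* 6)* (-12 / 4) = -290016 / 2431 - 9576* sqrt(2) / 187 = -191.72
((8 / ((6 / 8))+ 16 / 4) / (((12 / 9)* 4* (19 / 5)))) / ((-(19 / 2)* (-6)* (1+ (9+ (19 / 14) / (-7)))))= 2695 / 2081526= 0.00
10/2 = 5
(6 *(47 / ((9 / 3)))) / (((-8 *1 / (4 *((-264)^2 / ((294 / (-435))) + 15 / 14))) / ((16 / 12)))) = 316648870 / 49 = 6462221.84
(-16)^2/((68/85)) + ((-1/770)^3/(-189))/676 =320.00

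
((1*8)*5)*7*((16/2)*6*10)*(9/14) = 86400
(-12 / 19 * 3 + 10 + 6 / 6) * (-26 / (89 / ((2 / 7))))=-8996 / 11837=-0.76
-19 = -19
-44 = -44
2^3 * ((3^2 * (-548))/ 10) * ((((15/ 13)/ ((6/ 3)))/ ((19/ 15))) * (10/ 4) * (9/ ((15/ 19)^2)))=-843372/ 13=-64874.77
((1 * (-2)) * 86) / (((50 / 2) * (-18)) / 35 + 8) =602 / 17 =35.41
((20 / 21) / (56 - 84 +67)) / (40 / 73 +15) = 292 / 185913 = 0.00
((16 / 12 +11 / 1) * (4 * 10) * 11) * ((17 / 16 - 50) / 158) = -531135 / 316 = -1680.81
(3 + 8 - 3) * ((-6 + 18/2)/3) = 8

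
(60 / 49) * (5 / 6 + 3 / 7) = 530 / 343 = 1.55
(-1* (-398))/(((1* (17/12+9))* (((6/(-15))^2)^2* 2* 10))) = 74.62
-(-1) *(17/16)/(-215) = -17/3440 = -0.00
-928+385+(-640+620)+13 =-550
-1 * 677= -677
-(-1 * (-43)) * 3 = -129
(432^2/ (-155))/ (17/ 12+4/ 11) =-24634368/ 36425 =-676.30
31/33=0.94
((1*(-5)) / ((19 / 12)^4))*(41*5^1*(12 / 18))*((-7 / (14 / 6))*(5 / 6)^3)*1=24600000 / 130321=188.76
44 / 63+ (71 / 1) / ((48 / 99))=148313 / 1008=147.14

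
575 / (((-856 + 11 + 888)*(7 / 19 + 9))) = 1.43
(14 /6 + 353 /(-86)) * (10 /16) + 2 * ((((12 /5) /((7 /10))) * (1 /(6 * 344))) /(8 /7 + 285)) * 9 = -4576423 /4134192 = -1.11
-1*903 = -903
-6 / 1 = -6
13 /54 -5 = -257 /54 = -4.76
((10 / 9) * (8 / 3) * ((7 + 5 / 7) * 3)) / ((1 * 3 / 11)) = 1760 / 7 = 251.43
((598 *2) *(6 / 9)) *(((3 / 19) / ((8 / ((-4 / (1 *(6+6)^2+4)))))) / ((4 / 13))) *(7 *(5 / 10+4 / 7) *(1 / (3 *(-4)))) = 19435 / 22496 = 0.86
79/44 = 1.80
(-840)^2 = 705600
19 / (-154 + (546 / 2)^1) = 19 / 119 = 0.16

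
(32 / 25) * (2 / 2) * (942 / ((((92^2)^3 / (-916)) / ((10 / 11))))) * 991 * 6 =-320664807 / 32567895580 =-0.01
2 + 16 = 18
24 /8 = 3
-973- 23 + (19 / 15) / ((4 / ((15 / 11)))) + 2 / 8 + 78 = -20181 / 22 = -917.32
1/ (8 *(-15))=-1/ 120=-0.01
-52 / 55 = -0.95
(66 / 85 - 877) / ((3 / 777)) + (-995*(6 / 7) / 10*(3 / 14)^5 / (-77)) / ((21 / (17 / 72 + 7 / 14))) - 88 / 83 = -25991461039823498193 / 114528609690880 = -226942.95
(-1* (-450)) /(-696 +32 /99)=-22275 /34436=-0.65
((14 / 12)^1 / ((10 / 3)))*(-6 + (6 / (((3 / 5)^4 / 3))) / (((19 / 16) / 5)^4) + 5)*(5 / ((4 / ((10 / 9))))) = 1791958948885 / 84448008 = 21219.67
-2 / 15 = -0.13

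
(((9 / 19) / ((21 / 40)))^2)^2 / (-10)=-20736000 / 312900721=-0.07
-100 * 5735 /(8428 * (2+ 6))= -143375 /16856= -8.51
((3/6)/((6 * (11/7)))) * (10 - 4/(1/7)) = -21/22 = -0.95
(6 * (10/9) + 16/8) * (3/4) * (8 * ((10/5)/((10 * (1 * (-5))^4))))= 52/3125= 0.02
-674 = -674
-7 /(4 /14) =-49 /2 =-24.50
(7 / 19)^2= 49 / 361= 0.14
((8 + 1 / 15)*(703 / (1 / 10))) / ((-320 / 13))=-1105819 / 480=-2303.79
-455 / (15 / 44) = -4004 / 3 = -1334.67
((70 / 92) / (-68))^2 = 1225 / 9784384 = 0.00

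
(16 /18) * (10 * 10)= 800 /9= 88.89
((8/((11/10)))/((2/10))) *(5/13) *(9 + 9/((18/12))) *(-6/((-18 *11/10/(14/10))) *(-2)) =-280000/1573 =-178.00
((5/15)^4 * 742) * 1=742/81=9.16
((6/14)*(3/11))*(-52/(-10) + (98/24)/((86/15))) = 91521/132440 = 0.69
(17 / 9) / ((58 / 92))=782 / 261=3.00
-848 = -848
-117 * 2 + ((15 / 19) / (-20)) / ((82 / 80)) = -182316 / 779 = -234.04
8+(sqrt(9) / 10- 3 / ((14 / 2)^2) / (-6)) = 2036 / 245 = 8.31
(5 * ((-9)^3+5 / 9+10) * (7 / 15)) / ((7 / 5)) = -32330 / 27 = -1197.41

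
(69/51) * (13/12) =299/204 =1.47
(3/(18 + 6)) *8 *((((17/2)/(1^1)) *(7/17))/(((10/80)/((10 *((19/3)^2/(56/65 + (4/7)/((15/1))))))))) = 11497850/921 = 12484.09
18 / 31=0.58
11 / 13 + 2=37 / 13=2.85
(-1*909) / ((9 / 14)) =-1414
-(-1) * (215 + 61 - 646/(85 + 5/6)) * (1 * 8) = 1106112/515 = 2147.79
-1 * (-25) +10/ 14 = 180/ 7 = 25.71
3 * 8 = 24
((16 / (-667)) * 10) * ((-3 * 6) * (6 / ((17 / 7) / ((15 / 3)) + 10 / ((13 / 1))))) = 7862400 / 380857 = 20.64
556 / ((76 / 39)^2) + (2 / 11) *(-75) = 2109009 / 15884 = 132.78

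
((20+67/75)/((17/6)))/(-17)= -3134/7225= -0.43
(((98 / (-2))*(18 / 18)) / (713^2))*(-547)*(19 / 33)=509257 / 16776177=0.03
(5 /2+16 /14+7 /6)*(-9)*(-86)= 26058 /7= 3722.57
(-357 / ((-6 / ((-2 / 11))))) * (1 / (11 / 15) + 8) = -12257 / 121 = -101.30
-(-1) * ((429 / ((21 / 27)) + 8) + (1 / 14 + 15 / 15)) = 7849 / 14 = 560.64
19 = 19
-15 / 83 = -0.18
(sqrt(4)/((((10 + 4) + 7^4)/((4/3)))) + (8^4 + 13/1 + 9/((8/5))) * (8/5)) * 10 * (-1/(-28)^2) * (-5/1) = 419.86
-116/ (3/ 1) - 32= -212/ 3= -70.67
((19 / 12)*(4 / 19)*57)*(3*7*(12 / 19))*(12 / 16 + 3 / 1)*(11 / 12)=3465 / 4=866.25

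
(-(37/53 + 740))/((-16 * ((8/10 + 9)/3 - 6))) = -588855/34768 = -16.94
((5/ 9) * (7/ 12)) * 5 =175/ 108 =1.62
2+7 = 9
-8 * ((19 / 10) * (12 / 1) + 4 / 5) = -944 / 5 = -188.80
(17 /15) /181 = 17 /2715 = 0.01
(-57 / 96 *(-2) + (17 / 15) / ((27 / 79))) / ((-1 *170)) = -29183 / 1101600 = -0.03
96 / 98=48 / 49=0.98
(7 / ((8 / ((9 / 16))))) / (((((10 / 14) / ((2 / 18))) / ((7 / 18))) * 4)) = 343 / 46080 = 0.01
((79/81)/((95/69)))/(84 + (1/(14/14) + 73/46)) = 83582/10216395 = 0.01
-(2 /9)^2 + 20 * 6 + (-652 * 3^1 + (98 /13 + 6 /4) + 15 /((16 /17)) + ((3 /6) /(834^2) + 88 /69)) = -13549894327445 /7486964784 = -1809.80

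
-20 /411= -0.05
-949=-949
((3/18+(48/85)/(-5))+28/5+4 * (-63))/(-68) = 628183/173400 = 3.62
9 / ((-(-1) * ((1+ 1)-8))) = -3 / 2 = -1.50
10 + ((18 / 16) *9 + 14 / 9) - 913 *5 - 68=-4611.32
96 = 96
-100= -100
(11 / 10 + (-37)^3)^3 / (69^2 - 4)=-129953273081796359 / 4757000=-27318325222.16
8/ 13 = 0.62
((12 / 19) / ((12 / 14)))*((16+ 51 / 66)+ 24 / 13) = 13.72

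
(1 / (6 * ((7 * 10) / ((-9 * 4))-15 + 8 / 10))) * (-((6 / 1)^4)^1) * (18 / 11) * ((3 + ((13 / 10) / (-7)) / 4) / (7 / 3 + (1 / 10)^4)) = 217037880000 / 7832005643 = 27.71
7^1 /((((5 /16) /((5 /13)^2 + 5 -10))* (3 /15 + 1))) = -45920 /507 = -90.57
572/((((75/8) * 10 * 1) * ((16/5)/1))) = 143/75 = 1.91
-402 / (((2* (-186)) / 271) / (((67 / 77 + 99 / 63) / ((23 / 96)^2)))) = 15729481728 / 1262723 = 12456.80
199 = 199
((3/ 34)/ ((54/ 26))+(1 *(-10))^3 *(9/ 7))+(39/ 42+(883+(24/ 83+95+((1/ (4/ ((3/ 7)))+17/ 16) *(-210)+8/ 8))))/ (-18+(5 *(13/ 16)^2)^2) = -114988541176505/ 82781250678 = -1389.07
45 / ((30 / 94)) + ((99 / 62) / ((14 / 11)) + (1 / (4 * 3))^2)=4445389 / 31248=142.26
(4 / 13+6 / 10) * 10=118 / 13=9.08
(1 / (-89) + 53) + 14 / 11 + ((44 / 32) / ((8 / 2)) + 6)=1898641 / 31328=60.61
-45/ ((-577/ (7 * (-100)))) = -31500/ 577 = -54.59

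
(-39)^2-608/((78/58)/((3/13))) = 239417/169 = 1416.67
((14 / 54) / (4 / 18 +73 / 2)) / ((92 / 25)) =175 / 91218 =0.00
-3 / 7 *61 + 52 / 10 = -733 / 35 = -20.94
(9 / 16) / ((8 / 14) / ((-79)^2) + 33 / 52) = 5111379 / 5767516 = 0.89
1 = 1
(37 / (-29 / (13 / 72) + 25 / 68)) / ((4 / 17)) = -139009 / 141659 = -0.98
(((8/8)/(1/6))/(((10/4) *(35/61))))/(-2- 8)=-0.42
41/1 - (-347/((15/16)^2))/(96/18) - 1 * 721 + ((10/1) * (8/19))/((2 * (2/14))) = -842512/1425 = -591.24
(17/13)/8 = 17/104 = 0.16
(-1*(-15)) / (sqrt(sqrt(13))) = 15*13^(3 / 4) / 13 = 7.90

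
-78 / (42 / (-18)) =234 / 7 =33.43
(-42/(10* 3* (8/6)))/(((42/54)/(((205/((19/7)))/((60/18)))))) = -23247/760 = -30.59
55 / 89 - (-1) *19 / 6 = 3.78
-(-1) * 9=9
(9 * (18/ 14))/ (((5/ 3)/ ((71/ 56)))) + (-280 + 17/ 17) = -270.20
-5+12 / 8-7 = -21 / 2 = -10.50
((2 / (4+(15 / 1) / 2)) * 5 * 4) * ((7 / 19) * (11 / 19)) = 6160 / 8303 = 0.74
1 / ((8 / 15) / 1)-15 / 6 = -5 / 8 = -0.62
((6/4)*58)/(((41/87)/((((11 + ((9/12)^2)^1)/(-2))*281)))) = -393474465/1312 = -299904.32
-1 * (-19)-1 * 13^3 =-2178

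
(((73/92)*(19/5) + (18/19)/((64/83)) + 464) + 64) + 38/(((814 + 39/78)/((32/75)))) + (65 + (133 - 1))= 1245943602203/1708495200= 729.26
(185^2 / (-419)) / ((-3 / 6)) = 68450 / 419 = 163.37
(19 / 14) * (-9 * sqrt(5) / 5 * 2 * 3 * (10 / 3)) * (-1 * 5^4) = 213750 * sqrt(5) / 7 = 68279.93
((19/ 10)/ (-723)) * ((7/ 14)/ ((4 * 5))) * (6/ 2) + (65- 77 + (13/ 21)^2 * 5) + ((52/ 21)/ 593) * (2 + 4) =-253587000347/ 25209853200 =-10.06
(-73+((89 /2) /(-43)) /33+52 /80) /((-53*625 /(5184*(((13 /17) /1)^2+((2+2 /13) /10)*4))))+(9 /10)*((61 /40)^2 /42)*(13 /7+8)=311503507511640291 /18460109668000000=16.87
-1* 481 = -481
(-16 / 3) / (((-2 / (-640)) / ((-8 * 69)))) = 942080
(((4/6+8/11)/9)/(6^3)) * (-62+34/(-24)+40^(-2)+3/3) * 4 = -6890731/38491200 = -0.18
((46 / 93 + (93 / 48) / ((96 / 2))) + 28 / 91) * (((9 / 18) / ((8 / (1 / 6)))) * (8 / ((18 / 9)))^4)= 260813 / 116064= 2.25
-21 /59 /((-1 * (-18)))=-7 /354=-0.02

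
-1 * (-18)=18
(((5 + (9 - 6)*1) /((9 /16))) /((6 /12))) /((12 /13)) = 832 /27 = 30.81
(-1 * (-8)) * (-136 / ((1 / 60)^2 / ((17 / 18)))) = -3699200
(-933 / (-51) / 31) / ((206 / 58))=9019 / 54281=0.17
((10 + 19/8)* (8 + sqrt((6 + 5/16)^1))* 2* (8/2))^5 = 59791797115273179* sqrt(101)/1024 + 20292425392676679/32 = 1220954821032660.18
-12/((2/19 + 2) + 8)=-19/16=-1.19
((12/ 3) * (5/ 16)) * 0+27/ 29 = 27/ 29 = 0.93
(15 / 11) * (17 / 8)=2.90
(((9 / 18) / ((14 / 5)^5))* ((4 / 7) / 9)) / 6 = 3125 / 101648736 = 0.00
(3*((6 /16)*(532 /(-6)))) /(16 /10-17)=285 /44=6.48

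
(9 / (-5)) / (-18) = 1 / 10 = 0.10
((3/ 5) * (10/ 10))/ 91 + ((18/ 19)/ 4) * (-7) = -28551/ 17290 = -1.65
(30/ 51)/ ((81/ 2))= 20/ 1377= 0.01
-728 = -728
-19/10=-1.90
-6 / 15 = -0.40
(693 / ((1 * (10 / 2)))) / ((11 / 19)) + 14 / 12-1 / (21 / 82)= 49699 / 210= 236.66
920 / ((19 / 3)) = 2760 / 19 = 145.26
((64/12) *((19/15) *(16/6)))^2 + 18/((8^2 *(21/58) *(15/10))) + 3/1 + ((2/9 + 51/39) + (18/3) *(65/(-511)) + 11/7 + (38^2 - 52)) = 1668219359081/968549400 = 1722.39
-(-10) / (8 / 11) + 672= 2743 / 4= 685.75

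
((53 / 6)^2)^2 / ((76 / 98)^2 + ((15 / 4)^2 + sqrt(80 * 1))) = 10672293187768849 / 16141391458641 - 2911171376593984 * sqrt(5) / 16141391458641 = 257.89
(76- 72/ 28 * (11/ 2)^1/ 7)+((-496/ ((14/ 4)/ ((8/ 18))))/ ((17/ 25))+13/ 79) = -10944764/ 592263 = -18.48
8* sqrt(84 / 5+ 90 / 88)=4* sqrt(215655) / 55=33.77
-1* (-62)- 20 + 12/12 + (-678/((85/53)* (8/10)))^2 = 322862797/1156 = 279293.08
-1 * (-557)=557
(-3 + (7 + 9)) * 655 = 8515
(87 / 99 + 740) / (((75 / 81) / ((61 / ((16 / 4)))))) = 13422501 / 1100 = 12202.27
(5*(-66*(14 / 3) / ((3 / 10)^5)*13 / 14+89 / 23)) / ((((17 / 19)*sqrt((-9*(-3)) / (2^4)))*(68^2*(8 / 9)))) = -62488945435*sqrt(3) / 878680224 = -123.18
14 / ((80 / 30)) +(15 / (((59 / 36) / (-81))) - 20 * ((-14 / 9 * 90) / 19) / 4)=-3135499 / 4484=-699.26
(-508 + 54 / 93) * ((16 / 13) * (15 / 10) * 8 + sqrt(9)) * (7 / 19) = -1956570 / 589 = -3321.85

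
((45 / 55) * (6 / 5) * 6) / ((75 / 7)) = 756 / 1375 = 0.55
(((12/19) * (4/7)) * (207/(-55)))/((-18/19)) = 552/385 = 1.43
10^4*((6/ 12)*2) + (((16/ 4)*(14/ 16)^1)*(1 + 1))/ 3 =30007/ 3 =10002.33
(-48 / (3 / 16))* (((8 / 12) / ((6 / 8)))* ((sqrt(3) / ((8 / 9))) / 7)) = -256* sqrt(3) / 7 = -63.34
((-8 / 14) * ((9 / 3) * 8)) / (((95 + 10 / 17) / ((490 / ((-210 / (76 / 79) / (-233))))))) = -75.04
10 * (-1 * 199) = -1990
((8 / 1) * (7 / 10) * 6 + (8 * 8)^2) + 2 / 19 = 392322 / 95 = 4129.71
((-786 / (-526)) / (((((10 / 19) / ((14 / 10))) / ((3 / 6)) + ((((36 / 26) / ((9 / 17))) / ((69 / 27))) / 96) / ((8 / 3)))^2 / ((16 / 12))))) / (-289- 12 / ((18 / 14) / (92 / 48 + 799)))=-0.00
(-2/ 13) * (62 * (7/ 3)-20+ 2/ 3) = -752/ 39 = -19.28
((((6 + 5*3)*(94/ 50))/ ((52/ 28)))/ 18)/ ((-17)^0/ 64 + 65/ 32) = 73696/ 127725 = 0.58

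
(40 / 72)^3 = 125 / 729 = 0.17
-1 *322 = -322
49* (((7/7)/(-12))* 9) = -147/4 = -36.75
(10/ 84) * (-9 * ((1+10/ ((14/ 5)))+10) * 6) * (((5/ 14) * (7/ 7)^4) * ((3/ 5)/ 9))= -765/ 343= -2.23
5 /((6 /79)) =395 /6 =65.83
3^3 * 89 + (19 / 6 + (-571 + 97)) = 1932.17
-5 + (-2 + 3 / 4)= -6.25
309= 309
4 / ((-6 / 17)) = -34 / 3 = -11.33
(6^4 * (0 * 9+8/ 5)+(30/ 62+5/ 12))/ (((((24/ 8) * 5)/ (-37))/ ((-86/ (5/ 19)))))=116640742759/ 69750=1672268.71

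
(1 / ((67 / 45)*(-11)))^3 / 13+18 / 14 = 46836281826 / 36428715323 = 1.29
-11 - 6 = -17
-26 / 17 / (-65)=2 / 85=0.02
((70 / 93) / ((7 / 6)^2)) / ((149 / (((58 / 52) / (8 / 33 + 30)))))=28710 / 209744171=0.00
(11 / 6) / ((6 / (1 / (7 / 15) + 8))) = 781 / 252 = 3.10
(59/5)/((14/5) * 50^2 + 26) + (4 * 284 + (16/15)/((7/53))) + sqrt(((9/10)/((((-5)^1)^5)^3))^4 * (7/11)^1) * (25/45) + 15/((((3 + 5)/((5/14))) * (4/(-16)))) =9 * sqrt(77)/204890966415405273437500 + 187121001/163940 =1141.40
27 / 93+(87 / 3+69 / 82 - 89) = -149643 / 2542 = -58.87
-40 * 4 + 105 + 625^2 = 390570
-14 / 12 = -7 / 6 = -1.17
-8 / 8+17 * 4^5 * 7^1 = 121855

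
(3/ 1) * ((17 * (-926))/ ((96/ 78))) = -306969/ 8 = -38371.12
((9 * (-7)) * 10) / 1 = -630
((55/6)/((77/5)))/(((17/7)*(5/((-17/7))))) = -5/42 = -0.12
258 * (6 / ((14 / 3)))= 2322 / 7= 331.71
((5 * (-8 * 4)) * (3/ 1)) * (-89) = 42720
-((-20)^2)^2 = -160000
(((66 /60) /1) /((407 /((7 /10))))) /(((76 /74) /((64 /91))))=8 /6175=0.00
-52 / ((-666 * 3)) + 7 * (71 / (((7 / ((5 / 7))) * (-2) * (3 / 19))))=-2245721 / 13986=-160.57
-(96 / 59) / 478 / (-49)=48 / 690949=0.00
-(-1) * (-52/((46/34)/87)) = -3343.83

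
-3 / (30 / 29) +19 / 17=-303 / 170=-1.78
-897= -897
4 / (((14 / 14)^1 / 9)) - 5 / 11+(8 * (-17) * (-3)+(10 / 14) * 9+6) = 35110 / 77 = 455.97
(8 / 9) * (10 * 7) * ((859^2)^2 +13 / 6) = 914706861874120 / 27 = 33878031921263.70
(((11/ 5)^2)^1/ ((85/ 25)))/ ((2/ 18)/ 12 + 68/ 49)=640332/ 628405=1.02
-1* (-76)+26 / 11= 862 / 11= 78.36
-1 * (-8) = 8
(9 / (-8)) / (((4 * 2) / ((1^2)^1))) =-9 / 64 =-0.14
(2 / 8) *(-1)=-0.25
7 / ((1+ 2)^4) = 7 / 81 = 0.09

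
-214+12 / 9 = -638 / 3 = -212.67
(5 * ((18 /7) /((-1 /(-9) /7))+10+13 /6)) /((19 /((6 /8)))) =275 /8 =34.38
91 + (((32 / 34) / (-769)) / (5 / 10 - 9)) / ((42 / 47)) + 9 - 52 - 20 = 130678460 / 4667061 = 28.00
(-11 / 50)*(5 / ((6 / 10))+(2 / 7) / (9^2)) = -51997 / 28350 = -1.83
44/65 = 0.68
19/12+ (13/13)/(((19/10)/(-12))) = -1079/228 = -4.73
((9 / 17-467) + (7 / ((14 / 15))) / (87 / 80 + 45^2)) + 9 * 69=141937583 / 918493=154.53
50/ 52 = 25/ 26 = 0.96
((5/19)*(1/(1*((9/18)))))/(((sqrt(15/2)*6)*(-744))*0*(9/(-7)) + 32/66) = 165/152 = 1.09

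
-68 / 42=-34 / 21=-1.62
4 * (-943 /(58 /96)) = -181056 /29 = -6243.31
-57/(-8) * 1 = 57/8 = 7.12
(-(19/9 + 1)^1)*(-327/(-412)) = -2.47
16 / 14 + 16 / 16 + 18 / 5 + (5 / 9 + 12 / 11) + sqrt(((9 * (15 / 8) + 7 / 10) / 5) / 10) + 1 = sqrt(3515) / 100 + 29069 / 3465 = 8.98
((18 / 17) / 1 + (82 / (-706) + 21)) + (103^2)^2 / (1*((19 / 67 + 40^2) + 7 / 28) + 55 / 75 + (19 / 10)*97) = 2716124886180382 / 43075051979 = 63055.64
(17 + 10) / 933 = 9 / 311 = 0.03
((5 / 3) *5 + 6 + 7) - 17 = 13 / 3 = 4.33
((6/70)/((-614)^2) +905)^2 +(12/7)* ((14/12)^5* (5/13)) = 150153637921430547651127/183331859931838800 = 819026.43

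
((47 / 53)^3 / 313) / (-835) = -103823 / 38909748335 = -0.00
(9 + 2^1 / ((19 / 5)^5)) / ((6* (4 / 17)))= 378949397 / 59426376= 6.38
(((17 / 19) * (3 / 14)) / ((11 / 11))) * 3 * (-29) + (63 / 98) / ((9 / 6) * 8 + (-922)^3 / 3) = -3477620377557 / 208484791592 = -16.68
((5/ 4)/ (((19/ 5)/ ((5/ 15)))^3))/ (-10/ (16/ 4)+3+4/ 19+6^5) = 125/ 1152153882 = 0.00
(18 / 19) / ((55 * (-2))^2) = 9 / 114950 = 0.00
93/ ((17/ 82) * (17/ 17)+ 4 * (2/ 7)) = 1722/ 25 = 68.88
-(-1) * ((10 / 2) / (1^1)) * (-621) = -3105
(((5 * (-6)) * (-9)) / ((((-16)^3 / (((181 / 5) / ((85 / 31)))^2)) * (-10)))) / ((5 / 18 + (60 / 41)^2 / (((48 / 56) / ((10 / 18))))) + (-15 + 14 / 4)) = -12860401412043 / 110074135040000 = -0.12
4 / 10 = 2 / 5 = 0.40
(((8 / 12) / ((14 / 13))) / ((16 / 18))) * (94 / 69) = 611 / 644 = 0.95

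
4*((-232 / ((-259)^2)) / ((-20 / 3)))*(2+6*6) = 26448 / 335405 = 0.08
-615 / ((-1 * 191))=615 / 191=3.22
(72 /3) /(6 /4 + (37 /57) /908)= 1242144 /77671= 15.99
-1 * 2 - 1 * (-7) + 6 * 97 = 587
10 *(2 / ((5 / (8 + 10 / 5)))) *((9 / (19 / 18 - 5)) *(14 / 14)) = -91.27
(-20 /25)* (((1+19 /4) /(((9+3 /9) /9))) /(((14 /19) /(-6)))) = 35397 /980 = 36.12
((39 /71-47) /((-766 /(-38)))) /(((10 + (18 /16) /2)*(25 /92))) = -92238464 /114890425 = -0.80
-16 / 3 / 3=-16 / 9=-1.78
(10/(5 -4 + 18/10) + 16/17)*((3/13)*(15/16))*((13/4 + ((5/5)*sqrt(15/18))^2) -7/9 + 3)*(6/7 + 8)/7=18894345/2425696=7.79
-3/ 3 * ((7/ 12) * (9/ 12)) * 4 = -7/ 4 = -1.75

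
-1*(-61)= 61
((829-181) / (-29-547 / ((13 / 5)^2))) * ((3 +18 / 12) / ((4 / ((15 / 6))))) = -22815 / 1376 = -16.58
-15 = -15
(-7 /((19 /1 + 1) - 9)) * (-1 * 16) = 112 /11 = 10.18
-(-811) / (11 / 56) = 45416 / 11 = 4128.73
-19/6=-3.17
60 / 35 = 12 / 7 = 1.71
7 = 7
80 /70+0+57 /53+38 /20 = 15279 /3710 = 4.12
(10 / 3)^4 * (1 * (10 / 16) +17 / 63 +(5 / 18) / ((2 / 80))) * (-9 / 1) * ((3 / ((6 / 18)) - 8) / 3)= -2521250 / 567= -4446.65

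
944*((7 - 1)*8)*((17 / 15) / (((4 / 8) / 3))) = 1540608 / 5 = 308121.60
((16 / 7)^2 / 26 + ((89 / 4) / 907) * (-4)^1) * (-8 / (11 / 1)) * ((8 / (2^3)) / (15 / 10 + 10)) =-950448 / 146173027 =-0.01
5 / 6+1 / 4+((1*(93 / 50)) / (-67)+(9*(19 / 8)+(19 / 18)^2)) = 25555493 / 1085400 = 23.54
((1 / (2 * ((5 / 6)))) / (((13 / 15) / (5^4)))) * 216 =1215000 / 13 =93461.54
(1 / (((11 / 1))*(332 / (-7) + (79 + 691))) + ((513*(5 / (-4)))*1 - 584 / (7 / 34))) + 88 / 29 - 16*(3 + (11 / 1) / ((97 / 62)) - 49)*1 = -2851.28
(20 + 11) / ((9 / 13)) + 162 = 1861 / 9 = 206.78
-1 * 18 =-18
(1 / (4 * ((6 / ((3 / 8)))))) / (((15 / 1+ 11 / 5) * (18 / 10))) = 25 / 49536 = 0.00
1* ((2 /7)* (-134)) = -268 /7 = -38.29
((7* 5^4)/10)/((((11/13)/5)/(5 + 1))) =170625/11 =15511.36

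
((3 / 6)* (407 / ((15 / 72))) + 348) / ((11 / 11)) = 6624 / 5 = 1324.80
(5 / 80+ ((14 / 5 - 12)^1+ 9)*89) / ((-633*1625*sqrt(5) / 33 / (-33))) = -515097*sqrt(5) / 137150000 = -0.01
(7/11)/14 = 1/22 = 0.05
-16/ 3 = -5.33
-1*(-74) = 74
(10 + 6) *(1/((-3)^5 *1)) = -16/243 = -0.07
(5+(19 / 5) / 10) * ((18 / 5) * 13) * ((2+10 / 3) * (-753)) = -126395568 / 125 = -1011164.54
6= 6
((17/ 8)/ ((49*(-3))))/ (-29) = 0.00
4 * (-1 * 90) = -360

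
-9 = -9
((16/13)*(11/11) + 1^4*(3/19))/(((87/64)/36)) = 263424/7163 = 36.78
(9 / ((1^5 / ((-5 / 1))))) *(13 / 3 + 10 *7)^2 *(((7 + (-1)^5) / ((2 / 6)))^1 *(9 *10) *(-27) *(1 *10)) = 108757323000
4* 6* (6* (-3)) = -432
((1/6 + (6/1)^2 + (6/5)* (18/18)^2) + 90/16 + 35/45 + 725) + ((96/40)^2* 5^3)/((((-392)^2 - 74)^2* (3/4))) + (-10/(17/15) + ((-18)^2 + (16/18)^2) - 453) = 8208342417681269/12993310365480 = 631.74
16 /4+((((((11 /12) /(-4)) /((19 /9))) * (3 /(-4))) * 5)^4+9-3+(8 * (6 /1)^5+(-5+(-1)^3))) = 136021842946145857 /2186423566336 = 62212.03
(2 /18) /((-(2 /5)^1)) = -5 /18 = -0.28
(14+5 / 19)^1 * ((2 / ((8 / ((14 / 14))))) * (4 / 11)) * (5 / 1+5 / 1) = 2710 / 209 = 12.97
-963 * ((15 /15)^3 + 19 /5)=-23112 /5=-4622.40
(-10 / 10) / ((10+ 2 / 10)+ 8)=-5 / 91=-0.05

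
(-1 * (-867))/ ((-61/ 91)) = -78897/ 61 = -1293.39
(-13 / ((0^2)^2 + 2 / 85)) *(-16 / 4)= 2210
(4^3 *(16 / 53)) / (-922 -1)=-1024 / 48919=-0.02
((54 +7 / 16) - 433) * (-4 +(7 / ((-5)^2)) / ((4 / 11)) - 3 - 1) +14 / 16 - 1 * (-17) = 4407811 / 1600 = 2754.88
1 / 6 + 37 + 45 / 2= 179 / 3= 59.67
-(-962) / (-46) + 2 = -435 / 23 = -18.91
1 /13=0.08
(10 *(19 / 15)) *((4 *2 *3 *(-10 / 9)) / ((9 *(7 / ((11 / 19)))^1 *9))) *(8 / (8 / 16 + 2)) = -5632 / 5103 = -1.10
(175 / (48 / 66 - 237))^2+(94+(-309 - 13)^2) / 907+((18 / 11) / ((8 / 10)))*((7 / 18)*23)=35923789190467 / 269570598308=133.26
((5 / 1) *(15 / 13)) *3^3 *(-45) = -7009.62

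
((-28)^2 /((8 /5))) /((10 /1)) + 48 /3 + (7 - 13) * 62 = -307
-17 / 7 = -2.43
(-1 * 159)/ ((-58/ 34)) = 2703/ 29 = 93.21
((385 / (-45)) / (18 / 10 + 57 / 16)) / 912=-35 / 20007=-0.00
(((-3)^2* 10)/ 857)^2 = 8100/ 734449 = 0.01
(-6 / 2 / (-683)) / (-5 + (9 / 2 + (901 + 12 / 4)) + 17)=6 / 1257403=0.00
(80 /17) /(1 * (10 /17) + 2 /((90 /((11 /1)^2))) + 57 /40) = 28800 /28777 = 1.00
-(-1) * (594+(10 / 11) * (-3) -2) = 6482 / 11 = 589.27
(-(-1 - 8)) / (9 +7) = 9 / 16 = 0.56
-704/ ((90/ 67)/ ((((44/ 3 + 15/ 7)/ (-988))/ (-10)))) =-1040644/ 1167075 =-0.89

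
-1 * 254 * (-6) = 1524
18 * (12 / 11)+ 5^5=34591 / 11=3144.64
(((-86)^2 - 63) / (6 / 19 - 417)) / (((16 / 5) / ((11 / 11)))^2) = -3483175 / 2026752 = -1.72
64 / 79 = 0.81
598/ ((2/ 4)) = 1196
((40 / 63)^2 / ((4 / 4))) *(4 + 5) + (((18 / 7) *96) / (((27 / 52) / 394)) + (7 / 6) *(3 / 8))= 1321750543 / 7056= 187322.92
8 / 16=1 / 2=0.50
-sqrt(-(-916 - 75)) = -sqrt(991) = -31.48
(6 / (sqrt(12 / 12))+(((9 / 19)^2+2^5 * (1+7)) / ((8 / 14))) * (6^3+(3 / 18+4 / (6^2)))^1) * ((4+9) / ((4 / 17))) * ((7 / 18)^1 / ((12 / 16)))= 2778393.89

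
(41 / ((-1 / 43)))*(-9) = 15867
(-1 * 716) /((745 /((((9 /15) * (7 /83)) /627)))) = -5012 /64617575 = -0.00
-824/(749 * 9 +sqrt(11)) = -2777292/22720535 +412 * sqrt(11)/22720535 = -0.12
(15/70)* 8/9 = 0.19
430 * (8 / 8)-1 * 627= -197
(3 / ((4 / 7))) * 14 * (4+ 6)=735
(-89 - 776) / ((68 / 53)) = -45845 / 68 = -674.19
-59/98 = -0.60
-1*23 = -23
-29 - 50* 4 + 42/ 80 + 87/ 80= -18191/ 80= -227.39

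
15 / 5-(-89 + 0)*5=448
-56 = -56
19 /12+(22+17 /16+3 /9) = 1199 /48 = 24.98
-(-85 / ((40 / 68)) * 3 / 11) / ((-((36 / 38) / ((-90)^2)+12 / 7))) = -25944975 / 1128677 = -22.99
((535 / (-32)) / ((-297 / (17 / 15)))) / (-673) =-1819 / 19188576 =-0.00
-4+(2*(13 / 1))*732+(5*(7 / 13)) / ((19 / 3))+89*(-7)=4546140 / 247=18405.43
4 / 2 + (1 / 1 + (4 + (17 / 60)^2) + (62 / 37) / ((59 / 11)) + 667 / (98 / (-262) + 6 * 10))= 1140479400757 / 61385086800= 18.58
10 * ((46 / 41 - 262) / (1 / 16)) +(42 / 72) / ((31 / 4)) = -159156193 / 3813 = -41740.41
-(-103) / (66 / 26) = 1339 / 33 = 40.58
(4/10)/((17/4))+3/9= 109/255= 0.43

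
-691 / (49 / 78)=-53898 / 49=-1099.96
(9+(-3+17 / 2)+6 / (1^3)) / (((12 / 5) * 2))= 205 / 48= 4.27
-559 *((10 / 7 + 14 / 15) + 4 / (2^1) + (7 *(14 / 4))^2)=-141950783 / 420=-337978.05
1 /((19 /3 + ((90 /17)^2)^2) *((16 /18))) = 2255067 /1587335192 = 0.00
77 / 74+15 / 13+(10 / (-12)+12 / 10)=18478 / 7215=2.56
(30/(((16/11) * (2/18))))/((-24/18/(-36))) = 40095/8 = 5011.88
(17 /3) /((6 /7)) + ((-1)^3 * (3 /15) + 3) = 847 /90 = 9.41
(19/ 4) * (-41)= -779/ 4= -194.75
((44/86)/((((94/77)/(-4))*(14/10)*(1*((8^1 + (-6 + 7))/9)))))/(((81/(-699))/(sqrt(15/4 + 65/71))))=1409650*sqrt(3763)/3874257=22.32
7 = 7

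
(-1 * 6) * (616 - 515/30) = -3593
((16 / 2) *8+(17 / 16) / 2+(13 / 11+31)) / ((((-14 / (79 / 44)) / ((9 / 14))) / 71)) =-1718524683 / 3035648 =-566.11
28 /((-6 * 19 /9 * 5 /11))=-462 /95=-4.86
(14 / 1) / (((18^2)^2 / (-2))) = -0.00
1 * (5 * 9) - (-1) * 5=50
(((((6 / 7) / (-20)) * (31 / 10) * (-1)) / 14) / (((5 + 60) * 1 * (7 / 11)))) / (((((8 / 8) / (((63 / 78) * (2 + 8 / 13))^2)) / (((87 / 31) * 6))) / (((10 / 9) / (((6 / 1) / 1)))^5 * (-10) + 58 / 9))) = 2130522117361 / 19183920312375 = 0.11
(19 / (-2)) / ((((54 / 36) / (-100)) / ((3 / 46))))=950 / 23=41.30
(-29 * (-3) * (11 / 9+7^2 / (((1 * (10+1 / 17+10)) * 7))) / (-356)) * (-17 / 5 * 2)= 1188623 / 455235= 2.61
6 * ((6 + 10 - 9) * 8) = 336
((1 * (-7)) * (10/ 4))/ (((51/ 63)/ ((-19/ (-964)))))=-13965/ 32776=-0.43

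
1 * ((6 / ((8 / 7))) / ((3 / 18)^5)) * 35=1428840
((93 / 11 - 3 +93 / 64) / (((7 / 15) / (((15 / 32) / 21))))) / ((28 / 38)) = 6929775 / 15454208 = 0.45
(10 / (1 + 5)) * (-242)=-1210 / 3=-403.33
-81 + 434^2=188275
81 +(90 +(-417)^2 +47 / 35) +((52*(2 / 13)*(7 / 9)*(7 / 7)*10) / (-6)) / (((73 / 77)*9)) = 108067841033 / 620865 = 174060.13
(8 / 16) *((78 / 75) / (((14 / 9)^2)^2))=85293 / 960400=0.09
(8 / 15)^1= 8 / 15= 0.53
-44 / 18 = -2.44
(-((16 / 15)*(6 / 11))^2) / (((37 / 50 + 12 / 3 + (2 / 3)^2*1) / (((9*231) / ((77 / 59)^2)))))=-1732368384 / 21736561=-79.70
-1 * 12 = -12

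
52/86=26/43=0.60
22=22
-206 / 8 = -103 / 4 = -25.75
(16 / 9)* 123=218.67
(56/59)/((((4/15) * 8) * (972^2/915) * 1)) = 10675/24774336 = 0.00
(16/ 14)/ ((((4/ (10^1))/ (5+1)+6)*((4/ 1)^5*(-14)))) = -15/ 1141504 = -0.00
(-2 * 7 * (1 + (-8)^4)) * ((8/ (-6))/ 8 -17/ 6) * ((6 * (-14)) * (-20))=289084320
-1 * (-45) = 45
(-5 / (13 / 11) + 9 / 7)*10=-2680 / 91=-29.45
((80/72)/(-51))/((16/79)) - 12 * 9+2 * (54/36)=-385955/3672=-105.11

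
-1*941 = -941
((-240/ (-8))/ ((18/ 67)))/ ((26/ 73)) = 24455/ 78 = 313.53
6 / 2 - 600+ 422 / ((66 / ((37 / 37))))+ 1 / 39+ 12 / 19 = -1602891 / 2717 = -589.95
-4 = -4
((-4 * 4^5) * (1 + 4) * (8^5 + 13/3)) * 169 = -340286935040/3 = -113428978346.67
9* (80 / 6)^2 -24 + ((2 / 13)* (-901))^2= 3513548 / 169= 20790.22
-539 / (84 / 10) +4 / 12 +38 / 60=-316 / 5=-63.20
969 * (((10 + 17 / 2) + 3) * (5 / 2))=208335 / 4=52083.75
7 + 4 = 11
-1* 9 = -9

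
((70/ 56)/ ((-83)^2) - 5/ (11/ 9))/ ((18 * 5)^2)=-247993/ 491047920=-0.00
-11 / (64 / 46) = -253 / 32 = -7.91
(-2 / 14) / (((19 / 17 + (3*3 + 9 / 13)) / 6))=-1326 / 16723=-0.08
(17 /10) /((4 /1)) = 17 /40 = 0.42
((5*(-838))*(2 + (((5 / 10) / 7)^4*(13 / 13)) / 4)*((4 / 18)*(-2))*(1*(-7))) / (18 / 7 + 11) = -42923617 / 22344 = -1921.04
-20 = -20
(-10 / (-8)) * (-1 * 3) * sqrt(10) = -15 * sqrt(10) / 4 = -11.86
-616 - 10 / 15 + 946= 988 / 3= 329.33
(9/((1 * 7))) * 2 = 18/7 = 2.57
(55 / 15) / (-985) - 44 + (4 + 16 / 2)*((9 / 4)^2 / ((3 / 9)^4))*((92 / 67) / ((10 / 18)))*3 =7215165436 / 197985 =36442.99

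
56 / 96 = 7 / 12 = 0.58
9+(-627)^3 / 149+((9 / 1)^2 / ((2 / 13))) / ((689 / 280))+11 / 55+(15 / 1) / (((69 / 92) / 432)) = -64970387033 / 39485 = -1645444.78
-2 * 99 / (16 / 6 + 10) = -297 / 19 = -15.63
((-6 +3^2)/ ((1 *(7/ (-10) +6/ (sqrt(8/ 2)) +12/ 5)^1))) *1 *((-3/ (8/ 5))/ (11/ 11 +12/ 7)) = -1575/ 3572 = -0.44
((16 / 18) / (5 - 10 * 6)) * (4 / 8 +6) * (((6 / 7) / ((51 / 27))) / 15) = -104 / 32725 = -0.00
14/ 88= 0.16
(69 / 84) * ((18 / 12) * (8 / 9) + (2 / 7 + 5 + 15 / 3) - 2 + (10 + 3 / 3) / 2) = 14605 / 1176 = 12.42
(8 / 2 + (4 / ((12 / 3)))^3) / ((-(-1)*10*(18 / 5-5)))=-5 / 14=-0.36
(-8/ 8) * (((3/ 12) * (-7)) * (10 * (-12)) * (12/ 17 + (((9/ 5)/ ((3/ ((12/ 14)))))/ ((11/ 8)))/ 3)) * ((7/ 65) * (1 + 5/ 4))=-513702/ 12155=-42.26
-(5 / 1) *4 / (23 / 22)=-440 / 23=-19.13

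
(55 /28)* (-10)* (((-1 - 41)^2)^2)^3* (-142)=84039698818091397427200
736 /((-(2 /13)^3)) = -202124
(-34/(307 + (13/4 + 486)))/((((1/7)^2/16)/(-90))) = 39168/13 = 3012.92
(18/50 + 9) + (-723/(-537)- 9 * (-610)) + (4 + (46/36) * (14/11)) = 5506.33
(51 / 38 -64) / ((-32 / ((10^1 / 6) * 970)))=5773925 / 1824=3165.53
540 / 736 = 135 / 184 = 0.73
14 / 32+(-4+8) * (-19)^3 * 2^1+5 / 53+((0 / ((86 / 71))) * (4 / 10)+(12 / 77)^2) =-275882206533 / 5027792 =-54871.44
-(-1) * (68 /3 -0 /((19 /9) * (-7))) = 68 /3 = 22.67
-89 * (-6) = 534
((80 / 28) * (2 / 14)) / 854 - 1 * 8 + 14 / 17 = -2552436 / 355691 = -7.18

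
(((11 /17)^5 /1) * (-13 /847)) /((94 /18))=-155727 /467132953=-0.00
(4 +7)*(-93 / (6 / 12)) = -2046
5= 5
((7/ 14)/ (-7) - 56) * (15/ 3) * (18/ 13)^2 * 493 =-313474050/ 1183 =-264982.29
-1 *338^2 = -114244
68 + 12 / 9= 208 / 3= 69.33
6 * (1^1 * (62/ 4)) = 93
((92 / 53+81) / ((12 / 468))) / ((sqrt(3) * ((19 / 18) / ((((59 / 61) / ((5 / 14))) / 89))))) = 169510068 * sqrt(3) / 5467003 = 53.70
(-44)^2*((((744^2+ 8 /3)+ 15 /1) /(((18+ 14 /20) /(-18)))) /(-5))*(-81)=-284092598592 /17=-16711329328.94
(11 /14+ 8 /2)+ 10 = 207 /14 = 14.79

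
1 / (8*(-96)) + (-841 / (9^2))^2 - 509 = -401.20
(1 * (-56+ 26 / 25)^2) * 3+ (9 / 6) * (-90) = 5579253 / 625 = 8926.80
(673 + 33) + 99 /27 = 2129 /3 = 709.67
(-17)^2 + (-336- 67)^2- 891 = 161807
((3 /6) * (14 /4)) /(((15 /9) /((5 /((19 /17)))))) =357 /76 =4.70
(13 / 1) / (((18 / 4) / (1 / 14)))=13 / 63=0.21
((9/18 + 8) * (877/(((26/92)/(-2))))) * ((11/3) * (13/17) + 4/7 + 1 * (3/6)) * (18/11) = -334878942/1001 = -334544.40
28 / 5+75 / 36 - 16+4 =-4.32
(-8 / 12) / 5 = -2 / 15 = -0.13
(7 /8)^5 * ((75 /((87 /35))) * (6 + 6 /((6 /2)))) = 14706125 /118784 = 123.81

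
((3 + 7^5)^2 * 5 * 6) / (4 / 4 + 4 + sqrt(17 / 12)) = 508636980000 / 283 - 16954566000 * sqrt(51) / 283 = 1369459930.65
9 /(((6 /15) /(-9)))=-405 /2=-202.50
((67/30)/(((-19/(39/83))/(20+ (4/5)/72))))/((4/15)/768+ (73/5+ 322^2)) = -0.00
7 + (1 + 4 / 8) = 17 / 2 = 8.50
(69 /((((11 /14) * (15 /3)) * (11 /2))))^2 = 10.20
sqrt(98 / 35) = sqrt(70) / 5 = 1.67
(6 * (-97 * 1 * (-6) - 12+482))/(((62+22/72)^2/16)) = 130885632/5031049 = 26.02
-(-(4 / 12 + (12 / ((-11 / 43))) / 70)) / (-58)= 389 / 66990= 0.01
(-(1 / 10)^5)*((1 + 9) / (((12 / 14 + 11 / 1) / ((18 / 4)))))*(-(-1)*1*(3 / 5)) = -189 / 8300000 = -0.00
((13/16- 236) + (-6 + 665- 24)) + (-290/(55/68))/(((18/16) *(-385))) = 244326487/609840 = 400.64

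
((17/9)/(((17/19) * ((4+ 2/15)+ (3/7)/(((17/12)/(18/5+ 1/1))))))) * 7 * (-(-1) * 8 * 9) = 192.58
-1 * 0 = 0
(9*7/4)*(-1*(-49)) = 3087/4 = 771.75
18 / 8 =9 / 4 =2.25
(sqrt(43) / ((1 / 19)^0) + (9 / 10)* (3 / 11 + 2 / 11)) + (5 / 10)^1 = 10 / 11 + sqrt(43) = 7.47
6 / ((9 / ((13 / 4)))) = 13 / 6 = 2.17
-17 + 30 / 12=-29 / 2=-14.50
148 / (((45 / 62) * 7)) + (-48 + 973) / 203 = 307729 / 9135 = 33.69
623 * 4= 2492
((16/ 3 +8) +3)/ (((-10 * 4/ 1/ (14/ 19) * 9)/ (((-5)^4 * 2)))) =-42875/ 1026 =-41.79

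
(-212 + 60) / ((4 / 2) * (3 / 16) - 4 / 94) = -457.22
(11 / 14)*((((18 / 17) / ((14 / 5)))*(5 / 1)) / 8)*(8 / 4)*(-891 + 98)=-1962675 / 6664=-294.52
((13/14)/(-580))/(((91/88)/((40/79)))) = -0.00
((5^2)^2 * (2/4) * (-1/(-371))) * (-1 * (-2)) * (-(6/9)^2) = -2500/3339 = -0.75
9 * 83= 747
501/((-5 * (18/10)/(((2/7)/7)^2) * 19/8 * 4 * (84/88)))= -29392/2873997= -0.01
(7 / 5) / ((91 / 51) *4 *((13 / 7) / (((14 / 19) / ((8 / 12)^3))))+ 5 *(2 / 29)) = 1956717 / 7931470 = 0.25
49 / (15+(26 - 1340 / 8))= -98 / 253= -0.39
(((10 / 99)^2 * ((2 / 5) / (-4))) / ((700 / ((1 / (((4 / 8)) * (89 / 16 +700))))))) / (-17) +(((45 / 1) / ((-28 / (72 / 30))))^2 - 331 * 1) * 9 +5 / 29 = -38019849545011177 / 13364073818865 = -2844.93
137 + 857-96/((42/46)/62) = -38674/7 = -5524.86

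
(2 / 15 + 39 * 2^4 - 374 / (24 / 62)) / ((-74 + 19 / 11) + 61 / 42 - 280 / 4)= 790097 / 325295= 2.43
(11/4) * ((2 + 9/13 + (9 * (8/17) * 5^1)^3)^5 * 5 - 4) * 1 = 4520979139665046730095753741102644718863317769/4251190568256936140921396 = 1063461886047307615563.42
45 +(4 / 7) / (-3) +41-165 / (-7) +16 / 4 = 2381 / 21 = 113.38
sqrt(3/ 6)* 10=5* sqrt(2)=7.07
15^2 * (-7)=-1575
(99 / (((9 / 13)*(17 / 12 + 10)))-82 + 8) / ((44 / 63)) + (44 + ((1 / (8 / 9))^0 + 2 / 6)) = -385975 / 9042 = -42.69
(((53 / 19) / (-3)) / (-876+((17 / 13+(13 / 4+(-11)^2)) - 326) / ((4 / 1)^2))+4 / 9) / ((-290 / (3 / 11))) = -28157834 / 67209368325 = -0.00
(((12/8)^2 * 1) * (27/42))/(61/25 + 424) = 2025/597016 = 0.00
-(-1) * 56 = 56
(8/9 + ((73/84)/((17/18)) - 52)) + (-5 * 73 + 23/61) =-54200413/130662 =-414.81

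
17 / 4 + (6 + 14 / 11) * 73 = 23547 / 44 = 535.16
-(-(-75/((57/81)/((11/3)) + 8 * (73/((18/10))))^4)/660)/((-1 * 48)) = 6655/31221993535810752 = 0.00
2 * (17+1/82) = 1395/41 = 34.02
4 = 4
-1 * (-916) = 916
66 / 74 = 33 / 37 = 0.89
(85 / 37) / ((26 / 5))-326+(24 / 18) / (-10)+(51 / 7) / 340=-65791877 / 202020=-325.67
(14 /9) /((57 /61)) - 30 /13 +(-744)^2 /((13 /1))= 283959680 /6669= 42579.05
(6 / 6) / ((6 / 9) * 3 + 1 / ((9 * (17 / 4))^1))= 153 / 310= 0.49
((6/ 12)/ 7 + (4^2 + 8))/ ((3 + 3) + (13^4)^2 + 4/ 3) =1011/ 34260690590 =0.00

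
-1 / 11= -0.09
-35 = -35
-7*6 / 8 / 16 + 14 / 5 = 791 / 320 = 2.47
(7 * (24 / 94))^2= 7056 / 2209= 3.19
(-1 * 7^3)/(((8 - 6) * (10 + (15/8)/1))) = -1372/95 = -14.44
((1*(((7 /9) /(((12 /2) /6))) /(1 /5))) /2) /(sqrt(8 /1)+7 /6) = -245 /717+140*sqrt(2) /239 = 0.49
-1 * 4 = -4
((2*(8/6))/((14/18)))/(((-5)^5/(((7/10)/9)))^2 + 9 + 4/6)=504/237304688921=0.00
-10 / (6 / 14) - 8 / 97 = -6814 / 291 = -23.42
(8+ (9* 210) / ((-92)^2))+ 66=314113 / 4232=74.22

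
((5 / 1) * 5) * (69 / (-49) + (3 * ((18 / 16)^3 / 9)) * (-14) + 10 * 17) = 50786675 / 12544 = 4048.68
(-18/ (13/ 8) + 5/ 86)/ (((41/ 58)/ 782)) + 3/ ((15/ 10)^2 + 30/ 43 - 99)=-1538496085042/ 126214933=-12189.49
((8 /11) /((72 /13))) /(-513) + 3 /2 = 152335 /101574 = 1.50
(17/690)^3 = 4913/328509000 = 0.00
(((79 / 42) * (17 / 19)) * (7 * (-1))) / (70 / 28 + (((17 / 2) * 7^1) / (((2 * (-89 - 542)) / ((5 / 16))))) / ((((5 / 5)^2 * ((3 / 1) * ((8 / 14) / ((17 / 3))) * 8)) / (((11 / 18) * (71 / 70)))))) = -93719310336 / 19858293023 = -4.72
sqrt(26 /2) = sqrt(13) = 3.61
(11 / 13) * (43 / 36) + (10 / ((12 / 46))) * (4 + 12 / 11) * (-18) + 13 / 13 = -18073169 / 5148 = -3510.72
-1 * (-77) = 77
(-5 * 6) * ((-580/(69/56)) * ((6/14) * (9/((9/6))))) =835200/23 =36313.04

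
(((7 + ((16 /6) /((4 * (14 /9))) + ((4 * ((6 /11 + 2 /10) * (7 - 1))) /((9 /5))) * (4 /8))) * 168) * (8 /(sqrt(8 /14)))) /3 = 91648 * sqrt(7) /33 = 7347.81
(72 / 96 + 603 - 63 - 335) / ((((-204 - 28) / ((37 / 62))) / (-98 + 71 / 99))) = 293273581 / 5696064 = 51.49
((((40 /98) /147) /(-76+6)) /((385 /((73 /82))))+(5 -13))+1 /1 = -5571268468 /795895485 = -7.00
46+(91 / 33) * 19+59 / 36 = 39613 / 396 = 100.03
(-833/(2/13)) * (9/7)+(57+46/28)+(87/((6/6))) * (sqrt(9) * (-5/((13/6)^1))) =-682970/91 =-7505.16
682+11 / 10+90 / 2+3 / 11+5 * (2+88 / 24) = 249713 / 330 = 756.71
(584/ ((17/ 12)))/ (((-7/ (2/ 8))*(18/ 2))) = -584/ 357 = -1.64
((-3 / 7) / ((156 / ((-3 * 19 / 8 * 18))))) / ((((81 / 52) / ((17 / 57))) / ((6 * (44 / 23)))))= 374 / 483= 0.77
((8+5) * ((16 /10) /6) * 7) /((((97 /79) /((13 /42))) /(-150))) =-917.59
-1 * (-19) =19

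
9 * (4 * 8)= 288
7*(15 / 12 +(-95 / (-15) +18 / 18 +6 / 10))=3857 / 60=64.28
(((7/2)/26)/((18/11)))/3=77/2808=0.03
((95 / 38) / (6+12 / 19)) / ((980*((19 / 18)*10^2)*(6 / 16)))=1 / 102900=0.00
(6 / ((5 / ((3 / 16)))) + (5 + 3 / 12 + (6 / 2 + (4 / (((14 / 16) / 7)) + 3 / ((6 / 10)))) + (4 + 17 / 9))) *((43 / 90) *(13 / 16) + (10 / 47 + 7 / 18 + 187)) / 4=2413.97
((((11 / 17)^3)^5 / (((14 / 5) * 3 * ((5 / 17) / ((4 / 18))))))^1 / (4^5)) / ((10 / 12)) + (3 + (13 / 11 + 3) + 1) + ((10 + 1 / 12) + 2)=6053519666413312062980161 / 298715734542502000120320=20.27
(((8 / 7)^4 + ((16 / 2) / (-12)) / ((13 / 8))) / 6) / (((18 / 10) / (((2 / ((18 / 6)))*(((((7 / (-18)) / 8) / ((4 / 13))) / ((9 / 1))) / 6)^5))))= -0.00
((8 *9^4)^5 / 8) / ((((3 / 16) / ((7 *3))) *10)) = 2788676672336642100658176 / 5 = 557735334467328420131635.20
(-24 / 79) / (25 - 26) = 24 / 79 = 0.30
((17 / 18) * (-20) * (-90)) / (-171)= -1700 / 171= -9.94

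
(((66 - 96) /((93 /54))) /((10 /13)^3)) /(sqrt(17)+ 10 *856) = -50777064 /11357405365+ 59319 *sqrt(17) /113574053650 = -0.00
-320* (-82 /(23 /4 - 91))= -307.80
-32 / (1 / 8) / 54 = -128 / 27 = -4.74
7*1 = 7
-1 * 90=-90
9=9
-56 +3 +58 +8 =13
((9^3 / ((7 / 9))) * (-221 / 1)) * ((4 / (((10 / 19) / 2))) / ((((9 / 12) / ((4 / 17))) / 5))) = -34572096 / 7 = -4938870.86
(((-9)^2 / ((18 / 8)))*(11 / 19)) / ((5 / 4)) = 1584 / 95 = 16.67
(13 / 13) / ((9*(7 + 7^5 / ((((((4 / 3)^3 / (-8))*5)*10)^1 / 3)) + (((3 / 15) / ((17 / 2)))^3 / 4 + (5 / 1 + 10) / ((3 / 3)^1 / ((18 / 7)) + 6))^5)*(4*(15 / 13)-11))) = 116946277059623999041672356933593750000 / 22344232032083556037278696615481577855855223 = 0.00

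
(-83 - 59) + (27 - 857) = -972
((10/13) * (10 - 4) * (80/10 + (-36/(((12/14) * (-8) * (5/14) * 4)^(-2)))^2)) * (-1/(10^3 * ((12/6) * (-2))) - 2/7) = -206210760001843179/13114922275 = -15723368.82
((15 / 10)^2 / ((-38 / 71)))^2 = 408321 / 23104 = 17.67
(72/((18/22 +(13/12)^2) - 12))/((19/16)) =-1824768/301207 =-6.06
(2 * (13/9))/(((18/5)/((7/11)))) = 455/891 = 0.51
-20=-20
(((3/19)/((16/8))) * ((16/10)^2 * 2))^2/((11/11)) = 36864/225625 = 0.16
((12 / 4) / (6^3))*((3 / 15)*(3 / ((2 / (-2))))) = -1 / 120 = -0.01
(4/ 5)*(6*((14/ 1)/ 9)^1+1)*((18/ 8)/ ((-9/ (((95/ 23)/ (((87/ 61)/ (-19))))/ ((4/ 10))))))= 3413255/ 12006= 284.30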